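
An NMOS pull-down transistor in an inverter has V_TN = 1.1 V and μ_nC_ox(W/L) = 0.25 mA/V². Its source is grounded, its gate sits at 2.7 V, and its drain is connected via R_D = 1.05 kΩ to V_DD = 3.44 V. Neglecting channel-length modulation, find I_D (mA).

V_GS = V_G = 2.7 V, so V_ov = 2.7 − 1.1 = 1.6 V.
Assume saturation: I_D = ½ k_n V_ov² = 0.5 × 0.25 × 1.6² = 0.32 mA, giving V_DS = V_DD − I_D R_D = 3.44 − 0.32 × 1.05 = 3.1 V.
V_DS = 3.1 V ≥ V_ov = 1.6 V, confirming saturation.

I_D = 0.320 mA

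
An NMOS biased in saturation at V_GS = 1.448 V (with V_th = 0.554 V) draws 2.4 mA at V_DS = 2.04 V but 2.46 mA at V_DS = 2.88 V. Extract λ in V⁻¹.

λ = 0.0317 V⁻¹

With V_GS fixed, I_D ∝ (1 + λ V_DS) in saturation, so I_D2/I_D1 = (1 + λ V_DS2)/(1 + λ V_DS1).
2.46/2.4 = 1.025 = (1 + 2.88 λ)/(1 + 2.04 λ).
Solving: λ (I_D1 V_DS2 − I_D2 V_DS1) = I_D2 − I_D1, so λ = (2.46 − 2.4) / (2.4 × 2.88 − 2.46 × 2.04) = 0.06 / 1.89 = 0.0317 V⁻¹.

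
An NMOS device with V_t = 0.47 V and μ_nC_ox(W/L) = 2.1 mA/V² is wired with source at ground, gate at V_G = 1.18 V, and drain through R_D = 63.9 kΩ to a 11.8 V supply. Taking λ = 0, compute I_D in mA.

I_D = 0.183 mA

V_GS = V_G = 1.18 V, so V_ov = 1.18 − 0.47 = 0.71 V.
Assume saturation: I_D = ½ k_n V_ov² = 0.5 × 2.1 × 0.71² = 0.529 mA, giving V_DS = V_DD − I_D R_D = 11.8 − 0.529 × 63.9 = -22 V.
But -22 V < V_ov = 0.71 V, so the device is actually in triode.
In triode I_D = k_n[V_ov V_DS − ½ V_DS²] and I_D = (V_DD − V_DS)/R_D. Equating: 67.1 V_DS² − 96.27 V_DS + 11.8 = 0, giving V_DS = 0.135 V (the root below V_ov).
I_D = (11.8 − 0.135) / 63.9 = 0.183 mA.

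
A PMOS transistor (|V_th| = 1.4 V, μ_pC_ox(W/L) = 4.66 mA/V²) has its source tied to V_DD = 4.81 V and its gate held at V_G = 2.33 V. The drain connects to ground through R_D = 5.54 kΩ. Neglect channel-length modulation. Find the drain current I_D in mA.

I_D = 0.836 mA

V_SG = V_DD − V_G = 4.81 − 2.33 = 2.48 V, so V_ov = 2.48 − 1.4 = 1.08 V.
Assume saturation: I_D = ½ k_p V_ov² = 0.5 × 4.66 × 1.08² = 2.72 mA, giving V_SD = V_DD − I_D R_D = 4.81 − 2.72 × 5.54 = -10.2 V.
But -10.2 V < V_ov = 1.08 V, so the device is actually in triode.
In triode I_D = k_p[V_ov V_SD − ½ V_SD²] and I_D = (V_DD − V_SD)/R_D. Equating: 12.9 V_SD² − 28.88 V_SD + 4.81 = 0, giving V_SD = 0.181 V (the root below V_ov).
I_D = (4.81 − 0.181) / 5.54 = 0.836 mA.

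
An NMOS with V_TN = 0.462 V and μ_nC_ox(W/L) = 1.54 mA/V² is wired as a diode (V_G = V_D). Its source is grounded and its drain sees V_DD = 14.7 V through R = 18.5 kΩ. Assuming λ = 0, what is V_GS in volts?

With gate tied to drain, V_GS = V_DS ≥ V_GS − V_TN, so the device is in saturation.
KCL at the drain: ½ k_n (V_GS − V_TN)² = (V_DD − V_GS)/R.
Let x = V_GS − 0.462. Then 14.2 x² + x − 14.24 = 0, giving x = 0.965 V (positive root), so V_GS = 1.43 V.
I_D = (V_DD − V_GS)/R = (14.7 − 1.43) / 18.5 = 0.717 mA.

V_GS = 1.43 V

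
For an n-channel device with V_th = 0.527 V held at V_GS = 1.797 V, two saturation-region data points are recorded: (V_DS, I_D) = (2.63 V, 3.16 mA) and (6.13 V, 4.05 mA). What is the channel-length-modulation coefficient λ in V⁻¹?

With V_GS fixed, I_D ∝ (1 + λ V_DS) in saturation, so I_D2/I_D1 = (1 + λ V_DS2)/(1 + λ V_DS1).
4.05/3.16 = 1.282 = (1 + 6.13 λ)/(1 + 2.63 λ).
Solving: λ (I_D1 V_DS2 − I_D2 V_DS1) = I_D2 − I_D1, so λ = (4.05 − 3.16) / (3.16 × 6.13 − 4.05 × 2.63) = 0.89 / 8.72 = 0.102 V⁻¹.

λ = 0.102 V⁻¹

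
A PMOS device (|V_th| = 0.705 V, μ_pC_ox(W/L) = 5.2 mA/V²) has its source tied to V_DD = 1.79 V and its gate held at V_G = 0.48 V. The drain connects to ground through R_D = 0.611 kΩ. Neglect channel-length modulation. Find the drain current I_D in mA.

V_SG = V_DD − V_G = 1.79 − 0.48 = 1.31 V, so V_ov = 1.31 − 0.705 = 0.605 V.
Assume saturation: I_D = ½ k_p V_ov² = 0.5 × 5.2 × 0.605² = 0.952 mA, giving V_SD = V_DD − I_D R_D = 1.79 − 0.952 × 0.611 = 1.21 V.
V_SD = 1.21 V ≥ V_ov = 0.605 V, confirming saturation.

I_D = 0.952 mA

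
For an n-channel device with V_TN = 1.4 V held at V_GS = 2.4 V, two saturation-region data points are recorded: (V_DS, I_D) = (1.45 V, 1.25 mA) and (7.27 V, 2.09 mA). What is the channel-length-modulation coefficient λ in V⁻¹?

λ = 0.139 V⁻¹

With V_GS fixed, I_D ∝ (1 + λ V_DS) in saturation, so I_D2/I_D1 = (1 + λ V_DS2)/(1 + λ V_DS1).
2.09/1.25 = 1.672 = (1 + 7.27 λ)/(1 + 1.45 λ).
Solving: λ (I_D1 V_DS2 − I_D2 V_DS1) = I_D2 − I_D1, so λ = (2.09 − 1.25) / (1.25 × 7.27 − 2.09 × 1.45) = 0.84 / 6.06 = 0.139 V⁻¹.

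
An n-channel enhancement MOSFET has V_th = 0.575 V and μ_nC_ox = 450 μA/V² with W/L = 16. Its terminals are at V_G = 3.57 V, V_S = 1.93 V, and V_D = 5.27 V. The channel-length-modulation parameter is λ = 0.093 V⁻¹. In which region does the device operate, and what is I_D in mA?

Saturation; I_D = 5.35 mA

V_GS = V_G − V_S = 3.57 − 1.93 = 1.64 V; V_DS = V_D − V_S = 5.27 − 1.93 = 3.34 V.
k_n = μ_nC_ox · (W/L) = 7.2 mA/V².
V_ov = V_GS − V_th = 1.64 − 0.575 = 1.06 V.
Since V_DS = 3.34 V ≥ V_ov = 1.06 V, the device is in saturation.
I_D = ½ k_n V_ov² (1 + λ V_DS) = 0.5 × 7.2 × 1.06² × (1 + 0.093 × 3.34) = 5.35 mA.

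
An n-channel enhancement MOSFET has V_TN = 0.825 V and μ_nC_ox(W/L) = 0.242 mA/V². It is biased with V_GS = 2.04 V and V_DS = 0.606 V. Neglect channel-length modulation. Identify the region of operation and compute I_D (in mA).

V_ov = V_GS − V_TN = 2.04 − 0.825 = 1.22 V.
Since V_DS = 0.606 V < V_ov = 1.22 V, the device is in the triode region.
I_D = k_n [V_ov · V_DS − ½ V_DS²] = 0.242 × [1.22 × 0.606 − 0.5 × 0.606²] = 0.134 mA.

Triode; I_D = 0.134 mA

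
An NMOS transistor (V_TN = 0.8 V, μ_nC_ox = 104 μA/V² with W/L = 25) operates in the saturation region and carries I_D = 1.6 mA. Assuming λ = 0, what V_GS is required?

k_n = μ_nC_ox · (W/L) = 2.6 mA/V².
In saturation I_D = ½ k_n (V_GS − V_TN)², so V_GS − V_TN = √(2 I_D / k_n) = √(2 × 1.6 / 2.6) = 1.11 V.
V_GS = 0.8 + 1.11 = 1.91 V.

V_GS = 1.91 V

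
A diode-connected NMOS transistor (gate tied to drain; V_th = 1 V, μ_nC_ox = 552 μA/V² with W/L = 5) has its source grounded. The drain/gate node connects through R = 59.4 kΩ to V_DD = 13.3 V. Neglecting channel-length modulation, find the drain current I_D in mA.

With gate tied to drain, V_GS = V_DS ≥ V_GS − V_th, so the device is in saturation.
k_n = μ_nC_ox · (W/L) = 2.76 mA/V².
KCL at the drain: ½ k_n (V_GS − V_th)² = (V_DD − V_GS)/R.
Let x = V_GS − 1. Then 82 x² + x − 12.3 = 0, giving x = 0.381 V (positive root), so V_GS = 1.38 V.
I_D = (V_DD − V_GS)/R = (13.3 − 1.38) / 59.4 = 0.201 mA.

I_D = 0.201 mA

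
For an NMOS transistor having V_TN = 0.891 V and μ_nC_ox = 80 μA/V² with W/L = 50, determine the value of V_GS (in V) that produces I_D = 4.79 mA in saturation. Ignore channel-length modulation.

V_GS = 2.44 V

k_n = μ_nC_ox · (W/L) = 4 mA/V².
In saturation I_D = ½ k_n (V_GS − V_TN)², so V_GS − V_TN = √(2 I_D / k_n) = √(2 × 4.79 / 4) = 1.55 V.
V_GS = 0.891 + 1.55 = 2.44 V.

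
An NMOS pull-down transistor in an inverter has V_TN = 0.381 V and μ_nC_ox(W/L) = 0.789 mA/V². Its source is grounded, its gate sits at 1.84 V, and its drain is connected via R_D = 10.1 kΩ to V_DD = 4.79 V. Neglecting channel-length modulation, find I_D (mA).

V_GS = V_G = 1.84 V, so V_ov = 1.84 − 0.381 = 1.46 V.
Assume saturation: I_D = ½ k_n V_ov² = 0.5 × 0.789 × 1.46² = 0.84 mA, giving V_DS = V_DD − I_D R_D = 4.79 − 0.84 × 10.1 = -3.69 V.
But -3.69 V < V_ov = 1.46 V, so the device is actually in triode.
In triode I_D = k_n[V_ov V_DS − ½ V_DS²] and I_D = (V_DD − V_DS)/R_D. Equating: 3.98 V_DS² − 12.63 V_DS + 4.79 = 0, giving V_DS = 0.441 V (the root below V_ov).
I_D = (4.79 − 0.441) / 10.1 = 0.431 mA.

I_D = 0.431 mA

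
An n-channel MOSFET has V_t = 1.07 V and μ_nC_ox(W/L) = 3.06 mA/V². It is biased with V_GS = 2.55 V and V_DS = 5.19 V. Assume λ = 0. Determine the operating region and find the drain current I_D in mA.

V_ov = V_GS − V_t = 2.55 − 1.07 = 1.48 V.
Since V_DS = 5.19 V ≥ V_ov = 1.48 V, the device is in saturation.
I_D = ½ k_n V_ov² = 0.5 × 3.06 × 1.48² = 3.35 mA.

Saturation; I_D = 3.35 mA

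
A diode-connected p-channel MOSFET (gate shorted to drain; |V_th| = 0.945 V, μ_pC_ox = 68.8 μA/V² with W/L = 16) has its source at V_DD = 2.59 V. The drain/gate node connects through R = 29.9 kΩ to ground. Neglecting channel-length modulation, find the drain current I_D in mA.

With gate tied to drain, V_SG = V_SD ≥ V_SG − |V_th|, so the device is in saturation.
k_p = μ_pC_ox · (W/L) = 1.101 mA/V².
KCL at the drain: ½ k_p (V_SG − |V_th|)² = (V_DD − V_SG)/R.
Let x = V_SG − 0.945. Then 16.5 x² + x − 1.645 = 0, giving x = 0.287 V (positive root), so V_SG = 1.23 V.
I_D = (V_DD − V_SG)/R = (2.59 − 1.23) / 29.9 = 0.0454 mA.

I_D = 0.0454 mA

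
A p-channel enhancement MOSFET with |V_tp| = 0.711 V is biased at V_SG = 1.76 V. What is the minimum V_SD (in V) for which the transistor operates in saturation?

The boundary between triode and saturation is V_SD = V_SG − |V_tp| = V_ov.
V_ov = 1.76 − 0.711 = 1.05 V.

V_SD,sat = 1.05 V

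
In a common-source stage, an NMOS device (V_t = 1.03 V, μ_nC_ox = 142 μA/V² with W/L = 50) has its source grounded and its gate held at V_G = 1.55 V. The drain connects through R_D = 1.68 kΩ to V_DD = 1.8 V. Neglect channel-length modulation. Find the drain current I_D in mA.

V_GS = V_G = 1.55 V, so V_ov = 1.55 − 1.03 = 0.52 V.
k_n = μ_nC_ox · (W/L) = 7.1 mA/V².
Assume saturation: I_D = ½ k_n V_ov² = 0.5 × 7.1 × 0.52² = 0.96 mA, giving V_DS = V_DD − I_D R_D = 1.8 − 0.96 × 1.68 = 0.187 V.
But 0.187 V < V_ov = 0.52 V, so the device is actually in triode.
In triode I_D = k_n[V_ov V_DS − ½ V_DS²] and I_D = (V_DD − V_DS)/R_D. Equating: 5.96 V_DS² − 7.203 V_DS + 1.8 = 0, giving V_DS = 0.353 V (the root below V_ov).
I_D = (1.8 − 0.353) / 1.68 = 0.861 mA.

I_D = 0.861 mA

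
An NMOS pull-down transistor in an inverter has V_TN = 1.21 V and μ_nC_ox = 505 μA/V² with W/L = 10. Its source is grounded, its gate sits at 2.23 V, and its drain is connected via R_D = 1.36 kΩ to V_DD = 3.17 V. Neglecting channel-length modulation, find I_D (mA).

V_GS = V_G = 2.23 V, so V_ov = 2.23 − 1.21 = 1.02 V.
k_n = μ_nC_ox · (W/L) = 5.05 mA/V².
Assume saturation: I_D = ½ k_n V_ov² = 0.5 × 5.05 × 1.02² = 2.63 mA, giving V_DS = V_DD − I_D R_D = 3.17 − 2.63 × 1.36 = -0.403 V.
But -0.403 V < V_ov = 1.02 V, so the device is actually in triode.
In triode I_D = k_n[V_ov V_DS − ½ V_DS²] and I_D = (V_DD − V_DS)/R_D. Equating: 3.43 V_DS² − 8.005 V_DS + 3.17 = 0, giving V_DS = 0.506 V (the root below V_ov).
I_D = (3.17 − 0.506) / 1.36 = 1.96 mA.

I_D = 1.96 mA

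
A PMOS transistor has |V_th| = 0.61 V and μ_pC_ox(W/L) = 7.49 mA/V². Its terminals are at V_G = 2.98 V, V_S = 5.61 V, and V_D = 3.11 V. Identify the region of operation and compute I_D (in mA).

Saturation; I_D = 15.3 mA

V_SG = V_S − V_G = 5.61 − 2.98 = 2.63 V; V_SD = V_S − V_D = 5.61 − 3.11 = 2.5 V.
V_ov = V_SG − |V_th| = 2.63 − 0.61 = 2.02 V.
Since V_SD = 2.5 V ≥ V_ov = 2.02 V, the device is in saturation.
I_D = ½ k_p V_ov² = 0.5 × 7.49 × 2.02² = 15.3 mA.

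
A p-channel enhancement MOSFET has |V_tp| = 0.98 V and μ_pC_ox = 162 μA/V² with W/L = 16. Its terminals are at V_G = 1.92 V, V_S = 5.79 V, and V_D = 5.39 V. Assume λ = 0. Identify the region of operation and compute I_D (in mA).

Triode; I_D = 2.79 mA

V_SG = V_S − V_G = 5.79 − 1.92 = 3.87 V; V_SD = V_S − V_D = 5.79 − 5.39 = 0.4 V.
k_p = μ_pC_ox · (W/L) = 2.592 mA/V².
V_ov = V_SG − |V_tp| = 3.87 − 0.98 = 2.89 V.
Since V_SD = 0.4 V < V_ov = 2.89 V, the device is in the triode region.
I_D = k_p [V_ov · V_SD − ½ V_SD²] = 2.592 × [2.89 × 0.4 − 0.5 × 0.4²] = 2.79 mA.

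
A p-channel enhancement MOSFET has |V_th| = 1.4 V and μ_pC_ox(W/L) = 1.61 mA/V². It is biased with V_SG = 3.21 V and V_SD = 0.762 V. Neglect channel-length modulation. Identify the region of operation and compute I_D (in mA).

Triode; I_D = 1.75 mA

V_ov = V_SG − |V_th| = 3.21 − 1.4 = 1.81 V.
Since V_SD = 0.762 V < V_ov = 1.81 V, the device is in the triode region.
I_D = k_p [V_ov · V_SD − ½ V_SD²] = 1.61 × [1.81 × 0.762 − 0.5 × 0.762²] = 1.75 mA.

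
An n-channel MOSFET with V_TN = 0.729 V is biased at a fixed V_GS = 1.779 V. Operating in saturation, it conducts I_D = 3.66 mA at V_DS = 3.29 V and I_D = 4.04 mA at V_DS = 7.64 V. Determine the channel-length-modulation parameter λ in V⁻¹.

λ = 0.0259 V⁻¹

With V_GS fixed, I_D ∝ (1 + λ V_DS) in saturation, so I_D2/I_D1 = (1 + λ V_DS2)/(1 + λ V_DS1).
4.04/3.66 = 1.104 = (1 + 7.64 λ)/(1 + 3.29 λ).
Solving: λ (I_D1 V_DS2 − I_D2 V_DS1) = I_D2 − I_D1, so λ = (4.04 − 3.66) / (3.66 × 7.64 − 4.04 × 3.29) = 0.38 / 14.7 = 0.0259 V⁻¹.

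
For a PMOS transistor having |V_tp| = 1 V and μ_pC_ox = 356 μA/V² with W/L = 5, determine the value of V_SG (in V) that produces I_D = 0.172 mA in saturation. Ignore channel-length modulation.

V_SG = 1.44 V

k_p = μ_pC_ox · (W/L) = 1.78 mA/V².
In saturation I_D = ½ k_p (V_SG − |V_tp|)², so V_SG − |V_tp| = √(2 I_D / k_p) = √(2 × 0.172 / 1.78) = 0.44 V.
V_SG = 1 + 0.44 = 1.44 V.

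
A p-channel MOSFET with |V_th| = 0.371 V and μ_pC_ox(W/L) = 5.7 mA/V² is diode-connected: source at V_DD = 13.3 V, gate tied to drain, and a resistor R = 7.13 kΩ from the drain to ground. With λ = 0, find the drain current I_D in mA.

I_D = 1.70 mA

With gate tied to drain, V_SG = V_SD ≥ V_SG − |V_th|, so the device is in saturation.
KCL at the drain: ½ k_p (V_SG − |V_th|)² = (V_DD − V_SG)/R.
Let x = V_SG − 0.371. Then 20.3 x² + x − 12.93 = 0, giving x = 0.773 V (positive root), so V_SG = 1.14 V.
I_D = (V_DD − V_SG)/R = (13.3 − 1.14) / 7.13 = 1.7 mA.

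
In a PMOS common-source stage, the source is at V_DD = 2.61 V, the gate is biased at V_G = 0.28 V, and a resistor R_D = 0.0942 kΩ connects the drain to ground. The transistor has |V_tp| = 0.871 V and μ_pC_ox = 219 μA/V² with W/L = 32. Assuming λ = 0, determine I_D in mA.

V_SG = V_DD − V_G = 2.61 − 0.28 = 2.33 V, so V_ov = 2.33 − 0.871 = 1.46 V.
k_p = μ_pC_ox · (W/L) = 7.008 mA/V².
Assume saturation: I_D = ½ k_p V_ov² = 0.5 × 7.008 × 1.46² = 7.46 mA, giving V_SD = V_DD − I_D R_D = 2.61 − 7.46 × 0.0942 = 1.91 V.
V_SD = 1.91 V ≥ V_ov = 1.46 V, confirming saturation.

I_D = 7.46 mA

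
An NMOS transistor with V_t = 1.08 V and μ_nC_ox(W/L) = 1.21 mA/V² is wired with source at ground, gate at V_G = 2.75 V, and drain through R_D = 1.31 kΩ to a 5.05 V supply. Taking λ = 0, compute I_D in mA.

I_D = 1.69 mA

V_GS = V_G = 2.75 V, so V_ov = 2.75 − 1.08 = 1.67 V.
Assume saturation: I_D = ½ k_n V_ov² = 0.5 × 1.21 × 1.67² = 1.69 mA, giving V_DS = V_DD − I_D R_D = 5.05 − 1.69 × 1.31 = 2.84 V.
V_DS = 2.84 V ≥ V_ov = 1.67 V, confirming saturation.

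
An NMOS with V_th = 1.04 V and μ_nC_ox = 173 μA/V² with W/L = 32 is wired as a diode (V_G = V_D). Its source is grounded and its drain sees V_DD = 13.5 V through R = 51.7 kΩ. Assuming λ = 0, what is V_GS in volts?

V_GS = 1.33 V

With gate tied to drain, V_GS = V_DS ≥ V_GS − V_th, so the device is in saturation.
k_n = μ_nC_ox · (W/L) = 5.536 mA/V².
KCL at the drain: ½ k_n (V_GS − V_th)² = (V_DD − V_GS)/R.
Let x = V_GS − 1.04. Then 143 x² + x − 12.46 = 0, giving x = 0.292 V (positive root), so V_GS = 1.33 V.
I_D = (V_DD − V_GS)/R = (13.5 − 1.33) / 51.7 = 0.235 mA.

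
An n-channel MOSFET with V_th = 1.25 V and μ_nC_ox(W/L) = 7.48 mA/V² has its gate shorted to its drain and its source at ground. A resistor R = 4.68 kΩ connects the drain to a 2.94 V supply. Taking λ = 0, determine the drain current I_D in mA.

With gate tied to drain, V_GS = V_DS ≥ V_GS − V_th, so the device is in saturation.
KCL at the drain: ½ k_n (V_GS − V_th)² = (V_DD − V_GS)/R.
Let x = V_GS − 1.25. Then 17.5 x² + x − 1.69 = 0, giving x = 0.283 V (positive root), so V_GS = 1.53 V.
I_D = (V_DD − V_GS)/R = (2.94 − 1.53) / 4.68 = 0.301 mA.

I_D = 0.301 mA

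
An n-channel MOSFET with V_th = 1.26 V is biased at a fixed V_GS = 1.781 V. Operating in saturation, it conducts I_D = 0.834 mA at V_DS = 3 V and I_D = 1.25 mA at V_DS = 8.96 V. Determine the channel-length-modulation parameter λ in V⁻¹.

λ = 0.112 V⁻¹

With V_GS fixed, I_D ∝ (1 + λ V_DS) in saturation, so I_D2/I_D1 = (1 + λ V_DS2)/(1 + λ V_DS1).
1.25/0.834 = 1.499 = (1 + 8.96 λ)/(1 + 3 λ).
Solving: λ (I_D1 V_DS2 − I_D2 V_DS1) = I_D2 − I_D1, so λ = (1.25 − 0.834) / (0.834 × 8.96 − 1.25 × 3) = 0.416 / 3.72 = 0.112 V⁻¹.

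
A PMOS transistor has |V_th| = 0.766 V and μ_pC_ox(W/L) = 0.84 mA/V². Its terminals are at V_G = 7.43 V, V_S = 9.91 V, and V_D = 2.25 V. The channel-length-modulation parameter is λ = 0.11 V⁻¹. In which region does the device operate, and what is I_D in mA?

V_SG = V_S − V_G = 9.91 − 7.43 = 2.48 V; V_SD = V_S − V_D = 9.91 − 2.25 = 7.66 V.
V_ov = V_SG − |V_th| = 2.48 − 0.766 = 1.71 V.
Since V_SD = 7.66 V ≥ V_ov = 1.71 V, the device is in saturation.
I_D = ½ k_p V_ov² (1 + λ V_SD) = 0.5 × 0.84 × 1.71² × (1 + 0.11 × 7.66) = 2.27 mA.

Saturation; I_D = 2.27 mA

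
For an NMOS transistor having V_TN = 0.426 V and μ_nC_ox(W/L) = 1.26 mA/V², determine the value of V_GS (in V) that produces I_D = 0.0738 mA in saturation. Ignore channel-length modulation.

V_GS = 0.768 V

In saturation I_D = ½ k_n (V_GS − V_TN)², so V_GS − V_TN = √(2 I_D / k_n) = √(2 × 0.0738 / 1.26) = 0.342 V.
V_GS = 0.426 + 0.342 = 0.768 V.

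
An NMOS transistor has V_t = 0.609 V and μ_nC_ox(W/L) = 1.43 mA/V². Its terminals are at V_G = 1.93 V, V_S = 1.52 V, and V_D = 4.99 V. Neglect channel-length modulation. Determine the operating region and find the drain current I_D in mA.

V_GS = V_G − V_S = 1.93 − 1.52 = 0.41 V; V_DS = V_D − V_S = 4.99 − 1.52 = 3.47 V.
V_GS = 0.41 V < V_t = 0.609 V, so the transistor is in cutoff.

Cutoff; I_D = 0 mA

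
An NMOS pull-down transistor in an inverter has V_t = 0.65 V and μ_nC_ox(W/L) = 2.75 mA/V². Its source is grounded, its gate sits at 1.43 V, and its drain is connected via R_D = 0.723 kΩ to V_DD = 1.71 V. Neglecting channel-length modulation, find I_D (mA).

V_GS = V_G = 1.43 V, so V_ov = 1.43 − 0.65 = 0.78 V.
Assume saturation: I_D = ½ k_n V_ov² = 0.5 × 2.75 × 0.78² = 0.837 mA, giving V_DS = V_DD − I_D R_D = 1.71 − 0.837 × 0.723 = 1.11 V.
V_DS = 1.11 V ≥ V_ov = 0.78 V, confirming saturation.

I_D = 0.837 mA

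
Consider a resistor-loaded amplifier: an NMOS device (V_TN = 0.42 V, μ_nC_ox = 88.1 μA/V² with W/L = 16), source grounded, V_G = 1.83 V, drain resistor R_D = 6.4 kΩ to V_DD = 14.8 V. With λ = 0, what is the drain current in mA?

V_GS = V_G = 1.83 V, so V_ov = 1.83 − 0.42 = 1.41 V.
k_n = μ_nC_ox · (W/L) = 1.41 mA/V².
Assume saturation: I_D = ½ k_n V_ov² = 0.5 × 1.41 × 1.41² = 1.4 mA, giving V_DS = V_DD − I_D R_D = 14.8 − 1.4 × 6.4 = 5.83 V.
V_DS = 5.83 V ≥ V_ov = 1.41 V, confirming saturation.

I_D = 1.40 mA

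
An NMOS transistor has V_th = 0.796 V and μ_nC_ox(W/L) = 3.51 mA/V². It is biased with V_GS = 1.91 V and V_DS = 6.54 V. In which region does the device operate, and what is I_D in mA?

V_ov = V_GS − V_th = 1.91 − 0.796 = 1.11 V.
Since V_DS = 6.54 V ≥ V_ov = 1.11 V, the device is in saturation.
I_D = ½ k_n V_ov² = 0.5 × 3.51 × 1.11² = 2.18 mA.

Saturation; I_D = 2.18 mA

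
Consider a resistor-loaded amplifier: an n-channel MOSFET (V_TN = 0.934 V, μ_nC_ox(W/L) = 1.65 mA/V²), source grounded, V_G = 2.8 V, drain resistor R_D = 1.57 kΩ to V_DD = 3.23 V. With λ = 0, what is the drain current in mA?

I_D = 1.65 mA

V_GS = V_G = 2.8 V, so V_ov = 2.8 − 0.934 = 1.87 V.
Assume saturation: I_D = ½ k_n V_ov² = 0.5 × 1.65 × 1.87² = 2.87 mA, giving V_DS = V_DD − I_D R_D = 3.23 − 2.87 × 1.57 = -1.28 V.
But -1.28 V < V_ov = 1.87 V, so the device is actually in triode.
In triode I_D = k_n[V_ov V_DS − ½ V_DS²] and I_D = (V_DD − V_DS)/R_D. Equating: 1.3 V_DS² − 5.834 V_DS + 3.23 = 0, giving V_DS = 0.646 V (the root below V_ov).
I_D = (3.23 − 0.646) / 1.57 = 1.65 mA.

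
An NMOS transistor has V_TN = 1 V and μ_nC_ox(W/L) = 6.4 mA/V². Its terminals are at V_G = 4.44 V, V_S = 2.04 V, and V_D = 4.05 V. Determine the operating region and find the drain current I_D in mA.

Saturation; I_D = 6.27 mA

V_GS = V_G − V_S = 4.44 − 2.04 = 2.4 V; V_DS = V_D − V_S = 4.05 − 2.04 = 2.01 V.
V_ov = V_GS − V_TN = 2.4 − 1 = 1.4 V.
Since V_DS = 2.01 V ≥ V_ov = 1.4 V, the device is in saturation.
I_D = ½ k_n V_ov² = 0.5 × 6.4 × 1.4² = 6.27 mA.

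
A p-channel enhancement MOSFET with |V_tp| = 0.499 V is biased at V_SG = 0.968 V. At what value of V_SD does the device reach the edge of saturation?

V_SD,sat = 0.469 V

The boundary between triode and saturation is V_SD = V_SG − |V_tp| = V_ov.
V_ov = 0.968 − 0.499 = 0.469 V.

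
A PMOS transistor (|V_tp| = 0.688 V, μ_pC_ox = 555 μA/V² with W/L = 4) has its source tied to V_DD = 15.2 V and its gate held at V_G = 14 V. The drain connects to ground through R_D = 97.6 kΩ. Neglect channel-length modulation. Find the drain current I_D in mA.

I_D = 0.154 mA

V_SG = V_DD − V_G = 15.2 − 14 = 1.2 V, so V_ov = 1.2 − 0.688 = 0.512 V.
k_p = μ_pC_ox · (W/L) = 2.22 mA/V².
Assume saturation: I_D = ½ k_p V_ov² = 0.5 × 2.22 × 0.512² = 0.291 mA, giving V_SD = V_DD − I_D R_D = 15.2 − 0.291 × 97.6 = -13.2 V.
But -13.2 V < V_ov = 0.512 V, so the device is actually in triode.
In triode I_D = k_p[V_ov V_SD − ½ V_SD²] and I_D = (V_DD − V_SD)/R_D. Equating: 108 V_SD² − 111.9 V_SD + 15.2 = 0, giving V_SD = 0.161 V (the root below V_ov).
I_D = (15.2 − 0.161) / 97.6 = 0.154 mA.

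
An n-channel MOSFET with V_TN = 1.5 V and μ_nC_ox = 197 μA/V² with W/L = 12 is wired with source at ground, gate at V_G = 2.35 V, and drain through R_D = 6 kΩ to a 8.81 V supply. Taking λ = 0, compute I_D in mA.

I_D = 0.854 mA

V_GS = V_G = 2.35 V, so V_ov = 2.35 − 1.5 = 0.85 V.
k_n = μ_nC_ox · (W/L) = 2.364 mA/V².
Assume saturation: I_D = ½ k_n V_ov² = 0.5 × 2.364 × 0.85² = 0.854 mA, giving V_DS = V_DD − I_D R_D = 8.81 − 0.854 × 6 = 3.69 V.
V_DS = 3.69 V ≥ V_ov = 0.85 V, confirming saturation.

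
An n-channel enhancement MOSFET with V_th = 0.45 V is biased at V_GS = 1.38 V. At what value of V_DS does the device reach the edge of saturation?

V_DS,sat = 0.930 V

The boundary between triode and saturation is V_DS = V_GS − V_th = V_ov.
V_ov = 1.38 − 0.45 = 0.93 V.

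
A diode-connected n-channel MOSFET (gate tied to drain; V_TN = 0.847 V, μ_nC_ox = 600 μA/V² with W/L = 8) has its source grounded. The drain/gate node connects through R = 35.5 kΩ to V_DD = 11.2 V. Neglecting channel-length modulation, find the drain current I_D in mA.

I_D = 0.282 mA

With gate tied to drain, V_GS = V_DS ≥ V_GS − V_TN, so the device is in saturation.
k_n = μ_nC_ox · (W/L) = 4.8 mA/V².
KCL at the drain: ½ k_n (V_GS − V_TN)² = (V_DD − V_GS)/R.
Let x = V_GS − 0.847. Then 85.2 x² + x − 10.35 = 0, giving x = 0.343 V (positive root), so V_GS = 1.19 V.
I_D = (V_DD − V_GS)/R = (11.2 − 1.19) / 35.5 = 0.282 mA.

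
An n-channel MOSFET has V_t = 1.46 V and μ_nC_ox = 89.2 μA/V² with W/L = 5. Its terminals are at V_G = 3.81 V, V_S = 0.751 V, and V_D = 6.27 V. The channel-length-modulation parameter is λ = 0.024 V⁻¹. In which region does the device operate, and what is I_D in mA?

V_GS = V_G − V_S = 3.81 − 0.751 = 3.06 V; V_DS = V_D − V_S = 6.27 − 0.751 = 5.52 V.
k_n = μ_nC_ox · (W/L) = 0.446 mA/V².
V_ov = V_GS − V_t = 3.06 − 1.46 = 1.6 V.
Since V_DS = 5.52 V ≥ V_ov = 1.6 V, the device is in saturation.
I_D = ½ k_n V_ov² (1 + λ V_DS) = 0.5 × 0.446 × 1.6² × (1 + 0.024 × 5.52) = 0.646 mA.

Saturation; I_D = 0.646 mA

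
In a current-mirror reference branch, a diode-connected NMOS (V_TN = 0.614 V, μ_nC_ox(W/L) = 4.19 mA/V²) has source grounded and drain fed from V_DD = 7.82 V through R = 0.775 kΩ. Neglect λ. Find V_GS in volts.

With gate tied to drain, V_GS = V_DS ≥ V_GS − V_TN, so the device is in saturation.
KCL at the drain: ½ k_n (V_GS − V_TN)² = (V_DD − V_GS)/R.
Let x = V_GS − 0.614. Then 1.62 x² + x − 7.206 = 0, giving x = 1.82 V (positive root), so V_GS = 2.44 V.
I_D = (V_DD − V_GS)/R = (7.82 − 2.44) / 0.775 = 6.95 mA.

V_GS = 2.44 V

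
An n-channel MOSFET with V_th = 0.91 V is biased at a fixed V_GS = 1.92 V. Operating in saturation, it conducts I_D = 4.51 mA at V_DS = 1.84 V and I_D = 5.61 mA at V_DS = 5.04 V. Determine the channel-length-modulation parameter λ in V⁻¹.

With V_GS fixed, I_D ∝ (1 + λ V_DS) in saturation, so I_D2/I_D1 = (1 + λ V_DS2)/(1 + λ V_DS1).
5.61/4.51 = 1.244 = (1 + 5.04 λ)/(1 + 1.84 λ).
Solving: λ (I_D1 V_DS2 − I_D2 V_DS1) = I_D2 − I_D1, so λ = (5.61 − 4.51) / (4.51 × 5.04 − 5.61 × 1.84) = 1.1 / 12.4 = 0.0887 V⁻¹.

λ = 0.0887 V⁻¹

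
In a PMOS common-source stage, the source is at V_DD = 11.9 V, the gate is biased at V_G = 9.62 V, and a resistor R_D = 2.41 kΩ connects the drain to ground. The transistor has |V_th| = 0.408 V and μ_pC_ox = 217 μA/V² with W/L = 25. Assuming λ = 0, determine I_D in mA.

V_SG = V_DD − V_G = 11.9 − 9.62 = 2.28 V, so V_ov = 2.28 − 0.408 = 1.87 V.
k_p = μ_pC_ox · (W/L) = 5.425 mA/V².
Assume saturation: I_D = ½ k_p V_ov² = 0.5 × 5.425 × 1.87² = 9.51 mA, giving V_SD = V_DD − I_D R_D = 11.9 − 9.51 × 2.41 = -11 V.
But -11 V < V_ov = 1.87 V, so the device is actually in triode.
In triode I_D = k_p[V_ov V_SD − ½ V_SD²] and I_D = (V_DD − V_SD)/R_D. Equating: 6.54 V_SD² − 25.47 V_SD + 11.9 = 0, giving V_SD = 0.543 V (the root below V_ov).
I_D = (11.9 − 0.543) / 2.41 = 4.71 mA.

I_D = 4.71 mA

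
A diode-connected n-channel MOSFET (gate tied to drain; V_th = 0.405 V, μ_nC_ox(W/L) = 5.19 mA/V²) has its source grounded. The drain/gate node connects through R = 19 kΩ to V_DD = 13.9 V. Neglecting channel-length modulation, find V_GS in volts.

With gate tied to drain, V_GS = V_DS ≥ V_GS − V_th, so the device is in saturation.
KCL at the drain: ½ k_n (V_GS − V_th)² = (V_DD − V_GS)/R.
Let x = V_GS − 0.405. Then 49.3 x² + x − 13.5 = 0, giving x = 0.513 V (positive root), so V_GS = 0.918 V.
I_D = (V_DD − V_GS)/R = (13.9 − 0.918) / 19 = 0.683 mA.

V_GS = 0.918 V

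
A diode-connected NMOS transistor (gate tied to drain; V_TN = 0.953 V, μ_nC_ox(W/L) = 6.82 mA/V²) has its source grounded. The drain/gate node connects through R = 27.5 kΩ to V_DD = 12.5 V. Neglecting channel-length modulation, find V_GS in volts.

V_GS = 1.30 V

With gate tied to drain, V_GS = V_DS ≥ V_GS − V_TN, so the device is in saturation.
KCL at the drain: ½ k_n (V_GS − V_TN)² = (V_DD − V_GS)/R.
Let x = V_GS − 0.953. Then 93.8 x² + x − 11.55 = 0, giving x = 0.346 V (positive root), so V_GS = 1.3 V.
I_D = (V_DD − V_GS)/R = (12.5 − 1.3) / 27.5 = 0.407 mA.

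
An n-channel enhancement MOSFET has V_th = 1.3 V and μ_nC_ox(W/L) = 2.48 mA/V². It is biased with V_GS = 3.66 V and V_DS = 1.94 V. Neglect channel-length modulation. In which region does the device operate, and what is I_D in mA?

V_ov = V_GS − V_th = 3.66 − 1.3 = 2.36 V.
Since V_DS = 1.94 V < V_ov = 2.36 V, the device is in the triode region.
I_D = k_n [V_ov · V_DS − ½ V_DS²] = 2.48 × [2.36 × 1.94 − 0.5 × 1.94²] = 6.69 mA.

Triode; I_D = 6.69 mA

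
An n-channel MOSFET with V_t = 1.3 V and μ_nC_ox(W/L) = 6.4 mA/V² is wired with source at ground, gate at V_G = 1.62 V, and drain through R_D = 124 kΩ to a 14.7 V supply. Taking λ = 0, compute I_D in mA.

I_D = 0.118 mA

V_GS = V_G = 1.62 V, so V_ov = 1.62 − 1.3 = 0.32 V.
Assume saturation: I_D = ½ k_n V_ov² = 0.5 × 6.4 × 0.32² = 0.328 mA, giving V_DS = V_DD − I_D R_D = 14.7 − 0.328 × 124 = -25.9 V.
But -25.9 V < V_ov = 0.32 V, so the device is actually in triode.
In triode I_D = k_n[V_ov V_DS − ½ V_DS²] and I_D = (V_DD − V_DS)/R_D. Equating: 397 V_DS² − 255 V_DS + 14.7 = 0, giving V_DS = 0.064 V (the root below V_ov).
I_D = (14.7 − 0.064) / 124 = 0.118 mA.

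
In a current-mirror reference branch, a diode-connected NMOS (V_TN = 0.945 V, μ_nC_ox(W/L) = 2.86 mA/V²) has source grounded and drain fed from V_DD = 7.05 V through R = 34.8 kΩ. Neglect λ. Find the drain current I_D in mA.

I_D = 0.166 mA

With gate tied to drain, V_GS = V_DS ≥ V_GS − V_TN, so the device is in saturation.
KCL at the drain: ½ k_n (V_GS − V_TN)² = (V_DD − V_GS)/R.
Let x = V_GS − 0.945. Then 49.8 x² + x − 6.105 = 0, giving x = 0.34 V (positive root), so V_GS = 1.29 V.
I_D = (V_DD − V_GS)/R = (7.05 − 1.29) / 34.8 = 0.166 mA.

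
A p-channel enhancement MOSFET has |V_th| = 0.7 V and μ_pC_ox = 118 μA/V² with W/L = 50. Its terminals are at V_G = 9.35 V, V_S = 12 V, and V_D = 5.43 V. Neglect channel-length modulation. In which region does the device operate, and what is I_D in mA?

Saturation; I_D = 11.2 mA

V_SG = V_S − V_G = 12 − 9.35 = 2.65 V; V_SD = V_S − V_D = 12 − 5.43 = 6.57 V.
k_p = μ_pC_ox · (W/L) = 5.9 mA/V².
V_ov = V_SG − |V_th| = 2.65 − 0.7 = 1.95 V.
Since V_SD = 6.57 V ≥ V_ov = 1.95 V, the device is in saturation.
I_D = ½ k_p V_ov² = 0.5 × 5.9 × 1.95² = 11.2 mA.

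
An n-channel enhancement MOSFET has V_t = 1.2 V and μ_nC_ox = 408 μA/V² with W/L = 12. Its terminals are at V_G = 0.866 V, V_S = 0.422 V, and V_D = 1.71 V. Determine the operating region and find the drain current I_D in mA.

V_GS = V_G − V_S = 0.866 − 0.422 = 0.444 V; V_DS = V_D − V_S = 1.71 − 0.422 = 1.29 V.
V_GS = 0.444 V < V_t = 1.2 V, so the transistor is in cutoff.

Cutoff; I_D = 0 mA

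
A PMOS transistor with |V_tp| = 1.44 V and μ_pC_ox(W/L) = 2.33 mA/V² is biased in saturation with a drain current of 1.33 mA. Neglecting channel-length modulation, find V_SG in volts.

In saturation I_D = ½ k_p (V_SG − |V_tp|)², so V_SG − |V_tp| = √(2 I_D / k_p) = √(2 × 1.33 / 2.33) = 1.07 V.
V_SG = 1.44 + 1.07 = 2.51 V.

V_SG = 2.51 V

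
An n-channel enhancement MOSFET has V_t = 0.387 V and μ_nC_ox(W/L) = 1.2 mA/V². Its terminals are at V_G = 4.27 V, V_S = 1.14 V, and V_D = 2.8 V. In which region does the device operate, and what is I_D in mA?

V_GS = V_G − V_S = 4.27 − 1.14 = 3.13 V; V_DS = V_D − V_S = 2.8 − 1.14 = 1.66 V.
V_ov = V_GS − V_t = 3.13 − 0.387 = 2.74 V.
Since V_DS = 1.66 V < V_ov = 2.74 V, the device is in the triode region.
I_D = k_n [V_ov · V_DS − ½ V_DS²] = 1.2 × [2.74 × 1.66 − 0.5 × 1.66²] = 3.81 mA.

Triode; I_D = 3.81 mA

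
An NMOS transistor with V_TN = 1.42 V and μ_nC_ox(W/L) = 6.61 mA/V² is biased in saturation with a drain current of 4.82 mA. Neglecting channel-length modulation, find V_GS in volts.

V_GS = 2.63 V

In saturation I_D = ½ k_n (V_GS − V_TN)², so V_GS − V_TN = √(2 I_D / k_n) = √(2 × 4.82 / 6.61) = 1.21 V.
V_GS = 1.42 + 1.21 = 2.63 V.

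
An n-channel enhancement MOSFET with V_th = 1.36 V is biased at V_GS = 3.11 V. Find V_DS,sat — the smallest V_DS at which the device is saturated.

V_DS,sat = 1.75 V

The boundary between triode and saturation is V_DS = V_GS − V_th = V_ov.
V_ov = 3.11 − 1.36 = 1.75 V.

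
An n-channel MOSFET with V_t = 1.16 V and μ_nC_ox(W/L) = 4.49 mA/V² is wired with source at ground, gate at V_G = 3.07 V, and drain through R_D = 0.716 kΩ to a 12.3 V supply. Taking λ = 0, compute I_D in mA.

I_D = 8.19 mA

V_GS = V_G = 3.07 V, so V_ov = 3.07 − 1.16 = 1.91 V.
Assume saturation: I_D = ½ k_n V_ov² = 0.5 × 4.49 × 1.91² = 8.19 mA, giving V_DS = V_DD − I_D R_D = 12.3 − 8.19 × 0.716 = 6.44 V.
V_DS = 6.44 V ≥ V_ov = 1.91 V, confirming saturation.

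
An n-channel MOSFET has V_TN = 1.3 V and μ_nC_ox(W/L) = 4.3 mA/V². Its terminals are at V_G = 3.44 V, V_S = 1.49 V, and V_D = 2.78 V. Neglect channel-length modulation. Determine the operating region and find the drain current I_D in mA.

Saturation; I_D = 0.908 mA

V_GS = V_G − V_S = 3.44 − 1.49 = 1.95 V; V_DS = V_D − V_S = 2.78 − 1.49 = 1.29 V.
V_ov = V_GS − V_TN = 1.95 − 1.3 = 0.65 V.
Since V_DS = 1.29 V ≥ V_ov = 0.65 V, the device is in saturation.
I_D = ½ k_n V_ov² = 0.5 × 4.3 × 0.65² = 0.908 mA.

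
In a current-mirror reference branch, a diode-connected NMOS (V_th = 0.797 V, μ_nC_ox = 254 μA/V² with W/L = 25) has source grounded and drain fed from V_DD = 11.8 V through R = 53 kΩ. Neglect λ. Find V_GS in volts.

With gate tied to drain, V_GS = V_DS ≥ V_GS − V_th, so the device is in saturation.
k_n = μ_nC_ox · (W/L) = 6.35 mA/V².
KCL at the drain: ½ k_n (V_GS − V_th)² = (V_DD − V_GS)/R.
Let x = V_GS − 0.797. Then 168 x² + x − 11 = 0, giving x = 0.253 V (positive root), so V_GS = 1.05 V.
I_D = (V_DD − V_GS)/R = (11.8 − 1.05) / 53 = 0.203 mA.

V_GS = 1.05 V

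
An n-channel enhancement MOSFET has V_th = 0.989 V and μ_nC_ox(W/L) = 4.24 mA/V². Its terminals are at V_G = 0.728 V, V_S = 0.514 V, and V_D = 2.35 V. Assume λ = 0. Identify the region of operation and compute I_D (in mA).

Cutoff; I_D = 0 mA

V_GS = V_G − V_S = 0.728 − 0.514 = 0.214 V; V_DS = V_D − V_S = 2.35 − 0.514 = 1.84 V.
V_GS = 0.214 V < V_th = 0.989 V, so the transistor is in cutoff.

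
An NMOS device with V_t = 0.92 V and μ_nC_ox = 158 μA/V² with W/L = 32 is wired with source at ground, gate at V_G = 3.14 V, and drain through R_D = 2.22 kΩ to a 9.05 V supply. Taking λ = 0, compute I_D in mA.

V_GS = V_G = 3.14 V, so V_ov = 3.14 − 0.92 = 2.22 V.
k_n = μ_nC_ox · (W/L) = 5.056 mA/V².
Assume saturation: I_D = ½ k_n V_ov² = 0.5 × 5.056 × 2.22² = 12.5 mA, giving V_DS = V_DD − I_D R_D = 9.05 − 12.5 × 2.22 = -18.6 V.
But -18.6 V < V_ov = 2.22 V, so the device is actually in triode.
In triode I_D = k_n[V_ov V_DS − ½ V_DS²] and I_D = (V_DD − V_DS)/R_D. Equating: 5.61 V_DS² − 25.92 V_DS + 9.05 = 0, giving V_DS = 0.381 V (the root below V_ov).
I_D = (9.05 − 0.381) / 2.22 = 3.91 mA.

I_D = 3.91 mA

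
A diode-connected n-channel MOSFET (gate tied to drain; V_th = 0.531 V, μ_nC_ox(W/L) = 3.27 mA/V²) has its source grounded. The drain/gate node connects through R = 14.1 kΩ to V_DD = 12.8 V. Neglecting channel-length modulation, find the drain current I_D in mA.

I_D = 0.820 mA

With gate tied to drain, V_GS = V_DS ≥ V_GS − V_th, so the device is in saturation.
KCL at the drain: ½ k_n (V_GS − V_th)² = (V_DD − V_GS)/R.
Let x = V_GS − 0.531. Then 23.1 x² + x − 12.27 = 0, giving x = 0.708 V (positive root), so V_GS = 1.24 V.
I_D = (V_DD − V_GS)/R = (12.8 − 1.24) / 14.1 = 0.82 mA.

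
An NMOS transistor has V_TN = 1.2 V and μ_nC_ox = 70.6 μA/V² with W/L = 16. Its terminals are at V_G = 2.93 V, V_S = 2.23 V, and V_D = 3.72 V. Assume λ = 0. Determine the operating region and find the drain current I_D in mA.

V_GS = V_G − V_S = 2.93 − 2.23 = 0.7 V; V_DS = V_D − V_S = 3.72 − 2.23 = 1.49 V.
V_GS = 0.7 V < V_TN = 1.2 V, so the transistor is in cutoff.

Cutoff; I_D = 0 mA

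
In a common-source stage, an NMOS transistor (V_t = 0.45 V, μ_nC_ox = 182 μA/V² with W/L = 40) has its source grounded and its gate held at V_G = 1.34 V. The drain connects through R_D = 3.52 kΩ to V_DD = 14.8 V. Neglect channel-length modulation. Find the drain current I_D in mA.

I_D = 2.88 mA

V_GS = V_G = 1.34 V, so V_ov = 1.34 − 0.45 = 0.89 V.
k_n = μ_nC_ox · (W/L) = 7.28 mA/V².
Assume saturation: I_D = ½ k_n V_ov² = 0.5 × 7.28 × 0.89² = 2.88 mA, giving V_DS = V_DD − I_D R_D = 14.8 − 2.88 × 3.52 = 4.65 V.
V_DS = 4.65 V ≥ V_ov = 0.89 V, confirming saturation.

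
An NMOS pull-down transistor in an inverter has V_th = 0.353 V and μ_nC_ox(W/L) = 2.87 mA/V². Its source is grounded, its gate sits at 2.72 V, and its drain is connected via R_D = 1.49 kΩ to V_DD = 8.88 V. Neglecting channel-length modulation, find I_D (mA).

I_D = 5.30 mA

V_GS = V_G = 2.72 V, so V_ov = 2.72 − 0.353 = 2.37 V.
Assume saturation: I_D = ½ k_n V_ov² = 0.5 × 2.87 × 2.37² = 8.04 mA, giving V_DS = V_DD − I_D R_D = 8.88 − 8.04 × 1.49 = -3.1 V.
But -3.1 V < V_ov = 2.37 V, so the device is actually in triode.
In triode I_D = k_n[V_ov V_DS − ½ V_DS²] and I_D = (V_DD − V_DS)/R_D. Equating: 2.14 V_DS² − 11.12 V_DS + 8.88 = 0, giving V_DS = 0.985 V (the root below V_ov).
I_D = (8.88 − 0.985) / 1.49 = 5.3 mA.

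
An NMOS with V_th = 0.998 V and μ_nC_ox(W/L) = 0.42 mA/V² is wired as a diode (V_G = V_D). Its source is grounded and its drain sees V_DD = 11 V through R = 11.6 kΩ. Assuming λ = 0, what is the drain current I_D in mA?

With gate tied to drain, V_GS = V_DS ≥ V_GS − V_th, so the device is in saturation.
KCL at the drain: ½ k_n (V_GS − V_th)² = (V_DD − V_GS)/R.
Let x = V_GS − 0.998. Then 2.44 x² + x − 10 = 0, giving x = 1.83 V (positive root), so V_GS = 2.83 V.
I_D = (V_DD − V_GS)/R = (11 − 2.83) / 11.6 = 0.704 mA.

I_D = 0.704 mA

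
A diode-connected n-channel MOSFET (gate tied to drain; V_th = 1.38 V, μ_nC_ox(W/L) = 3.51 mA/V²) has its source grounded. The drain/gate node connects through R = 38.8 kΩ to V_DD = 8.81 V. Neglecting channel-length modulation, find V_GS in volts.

With gate tied to drain, V_GS = V_DS ≥ V_GS − V_th, so the device is in saturation.
KCL at the drain: ½ k_n (V_GS − V_th)² = (V_DD − V_GS)/R.
Let x = V_GS − 1.38. Then 68.1 x² + x − 7.43 = 0, giving x = 0.323 V (positive root), so V_GS = 1.7 V.
I_D = (V_DD − V_GS)/R = (8.81 − 1.7) / 38.8 = 0.183 mA.

V_GS = 1.70 V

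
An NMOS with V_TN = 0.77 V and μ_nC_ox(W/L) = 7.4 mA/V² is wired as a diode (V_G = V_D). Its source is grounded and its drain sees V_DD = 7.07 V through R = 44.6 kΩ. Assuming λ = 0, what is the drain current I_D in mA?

With gate tied to drain, V_GS = V_DS ≥ V_GS − V_TN, so the device is in saturation.
KCL at the drain: ½ k_n (V_GS − V_TN)² = (V_DD − V_GS)/R.
Let x = V_GS − 0.77. Then 165 x² + x − 6.3 = 0, giving x = 0.192 V (positive root), so V_GS = 0.962 V.
I_D = (V_DD − V_GS)/R = (7.07 − 0.962) / 44.6 = 0.137 mA.

I_D = 0.137 mA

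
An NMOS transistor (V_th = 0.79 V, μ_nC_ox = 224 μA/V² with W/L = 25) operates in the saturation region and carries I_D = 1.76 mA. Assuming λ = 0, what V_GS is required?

k_n = μ_nC_ox · (W/L) = 5.6 mA/V².
In saturation I_D = ½ k_n (V_GS − V_th)², so V_GS − V_th = √(2 I_D / k_n) = √(2 × 1.76 / 5.6) = 0.793 V.
V_GS = 0.79 + 0.793 = 1.58 V.

V_GS = 1.58 V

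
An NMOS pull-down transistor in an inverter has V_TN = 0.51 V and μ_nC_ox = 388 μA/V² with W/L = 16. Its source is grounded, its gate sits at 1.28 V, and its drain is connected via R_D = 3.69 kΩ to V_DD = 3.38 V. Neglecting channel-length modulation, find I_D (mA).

I_D = 0.860 mA

V_GS = V_G = 1.28 V, so V_ov = 1.28 − 0.51 = 0.77 V.
k_n = μ_nC_ox · (W/L) = 6.208 mA/V².
Assume saturation: I_D = ½ k_n V_ov² = 0.5 × 6.208 × 0.77² = 1.84 mA, giving V_DS = V_DD − I_D R_D = 3.38 − 1.84 × 3.69 = -3.41 V.
But -3.41 V < V_ov = 0.77 V, so the device is actually in triode.
In triode I_D = k_n[V_ov V_DS − ½ V_DS²] and I_D = (V_DD − V_DS)/R_D. Equating: 11.5 V_DS² − 18.64 V_DS + 3.38 = 0, giving V_DS = 0.208 V (the root below V_ov).
I_D = (3.38 − 0.208) / 3.69 = 0.86 mA.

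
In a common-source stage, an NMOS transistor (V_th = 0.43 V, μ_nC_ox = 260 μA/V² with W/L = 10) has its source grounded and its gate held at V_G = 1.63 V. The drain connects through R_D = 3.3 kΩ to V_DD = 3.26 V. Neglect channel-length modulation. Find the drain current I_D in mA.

I_D = 0.888 mA

V_GS = V_G = 1.63 V, so V_ov = 1.63 − 0.43 = 1.2 V.
k_n = μ_nC_ox · (W/L) = 2.6 mA/V².
Assume saturation: I_D = ½ k_n V_ov² = 0.5 × 2.6 × 1.2² = 1.87 mA, giving V_DS = V_DD − I_D R_D = 3.26 − 1.87 × 3.3 = -2.92 V.
But -2.92 V < V_ov = 1.2 V, so the device is actually in triode.
In triode I_D = k_n[V_ov V_DS − ½ V_DS²] and I_D = (V_DD − V_DS)/R_D. Equating: 4.29 V_DS² − 11.3 V_DS + 3.26 = 0, giving V_DS = 0.33 V (the root below V_ov).
I_D = (3.26 − 0.33) / 3.3 = 0.888 mA.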